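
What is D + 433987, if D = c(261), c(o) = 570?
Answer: 434557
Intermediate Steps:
D = 570
D + 433987 = 570 + 433987 = 434557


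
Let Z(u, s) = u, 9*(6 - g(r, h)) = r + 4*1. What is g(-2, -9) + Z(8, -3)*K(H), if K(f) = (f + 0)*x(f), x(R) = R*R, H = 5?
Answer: 9052/9 ≈ 1005.8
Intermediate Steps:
g(r, h) = 50/9 - r/9 (g(r, h) = 6 - (r + 4*1)/9 = 6 - (r + 4)/9 = 6 - (4 + r)/9 = 6 + (-4/9 - r/9) = 50/9 - r/9)
x(R) = R²
K(f) = f³ (K(f) = (f + 0)*f² = f*f² = f³)
g(-2, -9) + Z(8, -3)*K(H) = (50/9 - ⅑*(-2)) + 8*5³ = (50/9 + 2/9) + 8*125 = 52/9 + 1000 = 9052/9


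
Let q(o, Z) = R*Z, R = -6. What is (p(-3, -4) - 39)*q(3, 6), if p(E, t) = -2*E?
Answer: 1188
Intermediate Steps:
q(o, Z) = -6*Z
(p(-3, -4) - 39)*q(3, 6) = (-2*(-3) - 39)*(-6*6) = (6 - 39)*(-36) = -33*(-36) = 1188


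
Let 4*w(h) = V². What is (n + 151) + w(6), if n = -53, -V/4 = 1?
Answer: 102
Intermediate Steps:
V = -4 (V = -4*1 = -4)
w(h) = 4 (w(h) = (¼)*(-4)² = (¼)*16 = 4)
(n + 151) + w(6) = (-53 + 151) + 4 = 98 + 4 = 102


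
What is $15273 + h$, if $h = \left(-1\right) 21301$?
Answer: $-6028$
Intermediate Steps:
$h = -21301$
$15273 + h = 15273 - 21301 = -6028$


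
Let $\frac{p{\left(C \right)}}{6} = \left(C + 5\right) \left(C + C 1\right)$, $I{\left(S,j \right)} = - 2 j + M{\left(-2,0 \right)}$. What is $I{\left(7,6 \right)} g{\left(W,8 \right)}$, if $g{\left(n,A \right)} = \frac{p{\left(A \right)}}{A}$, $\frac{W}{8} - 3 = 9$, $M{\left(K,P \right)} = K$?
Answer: $-2184$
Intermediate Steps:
$I{\left(S,j \right)} = -2 - 2 j$ ($I{\left(S,j \right)} = - 2 j - 2 = -2 - 2 j$)
$p{\left(C \right)} = 12 C \left(5 + C\right)$ ($p{\left(C \right)} = 6 \left(C + 5\right) \left(C + C 1\right) = 6 \left(5 + C\right) \left(C + C\right) = 6 \left(5 + C\right) 2 C = 6 \cdot 2 C \left(5 + C\right) = 12 C \left(5 + C\right)$)
$W = 96$ ($W = 24 + 8 \cdot 9 = 24 + 72 = 96$)
$g{\left(n,A \right)} = 60 + 12 A$ ($g{\left(n,A \right)} = \frac{12 A \left(5 + A\right)}{A} = 60 + 12 A$)
$I{\left(7,6 \right)} g{\left(W,8 \right)} = \left(-2 - 12\right) \left(60 + 12 \cdot 8\right) = \left(-2 - 12\right) \left(60 + 96\right) = \left(-14\right) 156 = -2184$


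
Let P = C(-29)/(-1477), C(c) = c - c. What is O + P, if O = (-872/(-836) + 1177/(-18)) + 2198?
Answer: 8026807/3762 ≈ 2133.7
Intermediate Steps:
C(c) = 0
O = 8026807/3762 (O = (-872*(-1/836) + 1177*(-1/18)) + 2198 = (218/209 - 1177/18) + 2198 = -242069/3762 + 2198 = 8026807/3762 ≈ 2133.7)
P = 0 (P = 0/(-1477) = 0*(-1/1477) = 0)
O + P = 8026807/3762 + 0 = 8026807/3762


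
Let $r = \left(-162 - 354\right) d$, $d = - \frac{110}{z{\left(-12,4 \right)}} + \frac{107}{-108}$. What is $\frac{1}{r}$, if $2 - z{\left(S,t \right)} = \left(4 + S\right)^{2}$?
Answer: $- \frac{279}{112789} \approx -0.0024736$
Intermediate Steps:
$z{\left(S,t \right)} = 2 - \left(4 + S\right)^{2}$
$d = \frac{2623}{3348}$ ($d = - \frac{110}{2 - \left(4 - 12\right)^{2}} + \frac{107}{-108} = - \frac{110}{2 - \left(-8\right)^{2}} + 107 \left(- \frac{1}{108}\right) = - \frac{110}{2 - 64} - \frac{107}{108} = - \frac{110}{-62} - \frac{107}{108} = \left(-110\right) \left(- \frac{1}{62}\right) - \frac{107}{108} = \frac{55}{31} - \frac{107}{108} = \frac{2623}{3348} \approx 0.78345$)
$r = - \frac{112789}{279}$ ($r = \left(-162 - 354\right) \frac{2623}{3348} = \left(-516\right) \frac{2623}{3348} = - \frac{112789}{279} \approx -404.26$)
$\frac{1}{r} = \frac{1}{- \frac{112789}{279}} = - \frac{279}{112789}$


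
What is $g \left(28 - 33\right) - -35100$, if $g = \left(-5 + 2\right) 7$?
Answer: $35205$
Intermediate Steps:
$g = -21$ ($g = \left(-3\right) 7 = -21$)
$g \left(28 - 33\right) - -35100 = - 21 \left(28 - 33\right) - -35100 = - 21 \left(28 - 33\right) + 35100 = \left(-21\right) \left(-5\right) + 35100 = 105 + 35100 = 35205$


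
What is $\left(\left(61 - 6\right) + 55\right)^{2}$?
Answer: $12100$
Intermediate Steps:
$\left(\left(61 - 6\right) + 55\right)^{2} = \left(55 + 55\right)^{2} = 110^{2} = 12100$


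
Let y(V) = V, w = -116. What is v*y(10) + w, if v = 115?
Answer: 1034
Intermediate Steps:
v*y(10) + w = 115*10 - 116 = 1150 - 116 = 1034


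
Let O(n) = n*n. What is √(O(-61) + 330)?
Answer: √4051 ≈ 63.647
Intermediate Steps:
O(n) = n²
√(O(-61) + 330) = √((-61)² + 330) = √(3721 + 330) = √4051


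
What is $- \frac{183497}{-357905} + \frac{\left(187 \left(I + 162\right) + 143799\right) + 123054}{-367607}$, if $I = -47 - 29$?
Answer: $- \frac{33809069496}{131568383335} \approx -0.25697$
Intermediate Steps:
$I = -76$
$- \frac{183497}{-357905} + \frac{\left(187 \left(I + 162\right) + 143799\right) + 123054}{-367607} = - \frac{183497}{-357905} + \frac{\left(187 \left(-76 + 162\right) + 143799\right) + 123054}{-367607} = \left(-183497\right) \left(- \frac{1}{357905}\right) + \left(\left(187 \cdot 86 + 143799\right) + 123054\right) \left(- \frac{1}{367607}\right) = \frac{183497}{357905} + \left(\left(16082 + 143799\right) + 123054\right) \left(- \frac{1}{367607}\right) = \frac{183497}{357905} + \left(159881 + 123054\right) \left(- \frac{1}{367607}\right) = \frac{183497}{357905} + 282935 \left(- \frac{1}{367607}\right) = \frac{183497}{357905} - \frac{282935}{367607} = - \frac{33809069496}{131568383335}$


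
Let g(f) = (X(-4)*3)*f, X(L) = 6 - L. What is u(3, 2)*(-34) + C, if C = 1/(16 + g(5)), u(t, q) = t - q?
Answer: -5643/166 ≈ -33.994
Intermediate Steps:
g(f) = 30*f (g(f) = ((6 - 1*(-4))*3)*f = ((6 + 4)*3)*f = (10*3)*f = 30*f)
C = 1/166 (C = 1/(16 + 30*5) = 1/(16 + 150) = 1/166 ≈ 0.0060241)
u(3, 2)*(-34) + C = (3 - 1*2)*(-34) + 1/166 = (3 - 2)*(-34) + 1/166 = 1*(-34) + 1/166 = -34 + 1/166 = -5643/166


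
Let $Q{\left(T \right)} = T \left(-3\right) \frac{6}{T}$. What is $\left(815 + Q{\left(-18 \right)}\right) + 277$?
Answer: $1074$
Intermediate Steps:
$Q{\left(T \right)} = -18$ ($Q{\left(T \right)} = - 3 T \frac{6}{T} = -18$)
$\left(815 + Q{\left(-18 \right)}\right) + 277 = \left(815 - 18\right) + 277 = 797 + 277 = 1074$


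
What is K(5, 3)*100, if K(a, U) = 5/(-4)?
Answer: -125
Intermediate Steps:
K(a, U) = -5/4 (K(a, U) = 5*(-1/4) = -5/4)
K(5, 3)*100 = -5/4*100 = -125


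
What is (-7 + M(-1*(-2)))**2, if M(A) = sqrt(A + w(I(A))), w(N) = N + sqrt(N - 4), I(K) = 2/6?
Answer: (21 - sqrt(3)*sqrt(7 + I*sqrt(33)))**2/9 ≈ 28.432 - 6.2792*I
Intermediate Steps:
I(K) = 1/3 (I(K) = 2*(1/6) = 1/3)
w(N) = N + sqrt(-4 + N)
M(A) = sqrt(1/3 + A + I*sqrt(33)/3) (M(A) = sqrt(A + (1/3 + sqrt(-4 + 1/3))) = sqrt(A + (1/3 + sqrt(-11/3))) = sqrt(A + (1/3 + I*sqrt(33)/3)) = sqrt(1/3 + A + I*sqrt(33)/3))
(-7 + M(-1*(-2)))**2 = (-7 + sqrt(3 + 9*(-1*(-2)) + 3*I*sqrt(33))/3)**2 = (-7 + sqrt(3 + 9*2 + 3*I*sqrt(33))/3)**2 = (-7 + sqrt(3 + 18 + 3*I*sqrt(33))/3)**2 = (-7 + sqrt(21 + 3*I*sqrt(33))/3)**2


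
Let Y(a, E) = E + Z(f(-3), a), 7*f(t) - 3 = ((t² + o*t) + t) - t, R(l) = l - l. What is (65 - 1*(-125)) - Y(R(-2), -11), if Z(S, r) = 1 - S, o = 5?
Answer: 1397/7 ≈ 199.57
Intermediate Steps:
R(l) = 0
f(t) = 3/7 + t²/7 + 5*t/7 (f(t) = 3/7 + (((t² + 5*t) + t) - t)/7 = 3/7 + ((t² + 6*t) - t)/7 = 3/7 + (t² + 5*t)/7 = 3/7 + (t²/7 + 5*t/7) = 3/7 + t²/7 + 5*t/7)
Y(a, E) = 10/7 + E (Y(a, E) = E + (1 - (3/7 + (⅐)*(-3)² + (5/7)*(-3))) = E + (1 - (3/7 + (⅐)*9 - 15/7)) = E + (1 - (3/7 + 9/7 - 15/7)) = E + (1 - 1*(-3/7)) = E + (1 + 3/7) = E + 10/7 = 10/7 + E)
(65 - 1*(-125)) - Y(R(-2), -11) = (65 - 1*(-125)) - (10/7 - 11) = (65 + 125) - 1*(-67/7) = 190 + 67/7 = 1397/7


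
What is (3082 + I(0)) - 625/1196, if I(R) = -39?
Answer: 3638803/1196 ≈ 3042.5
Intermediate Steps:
(3082 + I(0)) - 625/1196 = (3082 - 39) - 625/1196 = 3043 - 625*1/1196 = 3043 - 625/1196 = 3638803/1196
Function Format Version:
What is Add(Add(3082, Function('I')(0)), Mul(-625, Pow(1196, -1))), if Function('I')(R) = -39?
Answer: Rational(3638803, 1196) ≈ 3042.5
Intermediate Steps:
Add(Add(3082, Function('I')(0)), Mul(-625, Pow(1196, -1))) = Add(Add(3082, -39), Mul(-625, Pow(1196, -1))) = Add(3043, Mul(-625, Rational(1, 1196))) = Add(3043, Rational(-625, 1196)) = Rational(3638803, 1196)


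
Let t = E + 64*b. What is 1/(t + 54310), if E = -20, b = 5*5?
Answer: 1/55890 ≈ 1.7892e-5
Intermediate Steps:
b = 25
t = 1580 (t = -20 + 64*25 = -20 + 1600 = 1580)
1/(t + 54310) = 1/(1580 + 54310) = 1/55890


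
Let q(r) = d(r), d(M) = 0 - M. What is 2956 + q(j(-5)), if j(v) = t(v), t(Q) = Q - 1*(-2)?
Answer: 2959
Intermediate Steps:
t(Q) = 2 + Q (t(Q) = Q + 2 = 2 + Q)
d(M) = -M
j(v) = 2 + v
q(r) = -r
2956 + q(j(-5)) = 2956 - (2 - 5) = 2956 - 1*(-3) = 2956 + 3 = 2959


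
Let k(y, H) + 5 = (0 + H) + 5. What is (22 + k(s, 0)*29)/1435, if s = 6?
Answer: 22/1435 ≈ 0.015331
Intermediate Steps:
k(y, H) = H (k(y, H) = -5 + ((0 + H) + 5) = -5 + (H + 5) = -5 + (5 + H) = H)
(22 + k(s, 0)*29)/1435 = (22 + 0*29)/1435 = (22 + 0)*(1/1435) = 22*(1/1435) = 22/1435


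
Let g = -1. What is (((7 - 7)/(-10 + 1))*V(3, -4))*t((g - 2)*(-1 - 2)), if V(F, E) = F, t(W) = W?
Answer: 0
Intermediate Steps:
(((7 - 7)/(-10 + 1))*V(3, -4))*t((g - 2)*(-1 - 2)) = (((7 - 7)/(-10 + 1))*3)*((-1 - 2)*(-1 - 2)) = ((0/(-9))*3)*(-3*(-3)) = ((0*(-1/9))*3)*9 = (0*3)*9 = 0*9 = 0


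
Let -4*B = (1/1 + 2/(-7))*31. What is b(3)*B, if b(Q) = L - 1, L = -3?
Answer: 155/7 ≈ 22.143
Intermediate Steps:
b(Q) = -4 (b(Q) = -3 - 1 = -4)
B = -155/28 (B = -(1/1 + 2/(-7))*31/4 = -(1*1 + 2*(-⅐))*31/4 = -(1 - 2/7)*31/4 = -5*31/28 = -¼*155/7 = -155/28 ≈ -5.5357)
b(3)*B = -4*(-155/28) = 155/7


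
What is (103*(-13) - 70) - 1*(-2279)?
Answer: 870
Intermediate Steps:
(103*(-13) - 70) - 1*(-2279) = (-1339 - 70) + 2279 = -1409 + 2279 = 870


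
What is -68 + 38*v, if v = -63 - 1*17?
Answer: -3108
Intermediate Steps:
v = -80 (v = -63 - 17 = -80)
-68 + 38*v = -68 + 38*(-80) = -68 - 3040 = -3108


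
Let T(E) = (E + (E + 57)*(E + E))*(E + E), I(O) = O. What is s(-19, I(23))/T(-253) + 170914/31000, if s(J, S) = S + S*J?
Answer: 92990430421/16866371500 ≈ 5.5134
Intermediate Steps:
s(J, S) = S + J*S
T(E) = 2*E*(E + 2*E*(57 + E)) (T(E) = (E + (57 + E)*(2*E))*(2*E) = (E + 2*E*(57 + E))*(2*E) = 2*E*(E + 2*E*(57 + E)))
s(-19, I(23))/T(-253) + 170914/31000 = (23*(1 - 19))/(((-253)²*(230 + 4*(-253)))) + 170914/31000 = (23*(-18))/((64009*(230 - 1012))) + 170914*(1/31000) = -414/(64009*(-782)) + 85457/15500 = -414/(-50055038) + 85457/15500 = -414*(-1/50055038) + 85457/15500 = 9/1088153 + 85457/15500 = 92990430421/16866371500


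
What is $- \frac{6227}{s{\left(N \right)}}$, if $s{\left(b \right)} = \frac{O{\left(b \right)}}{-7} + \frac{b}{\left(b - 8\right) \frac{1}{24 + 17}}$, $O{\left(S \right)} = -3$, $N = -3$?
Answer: $- \frac{479479}{894} \approx -536.33$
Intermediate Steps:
$s{\left(b \right)} = \frac{3}{7} + \frac{b}{- \frac{8}{41} + \frac{b}{41}}$ ($s{\left(b \right)} = - \frac{3}{-7} + \frac{b}{\left(b - 8\right) \frac{1}{24 + 17}} = \left(-3\right) \left(- \frac{1}{7}\right) + \frac{b}{\left(-8 + b\right) \frac{1}{41}} = \frac{3}{7} + \frac{b}{\left(-8 + b\right) \frac{1}{41}} = \frac{3}{7} + \frac{b}{- \frac{8}{41} + \frac{b}{41}}$)
$- \frac{6227}{s{\left(N \right)}} = - \frac{6227}{\frac{2}{7} \frac{1}{-8 - 3} \left(-12 + 145 \left(-3\right)\right)} = - \frac{6227}{\frac{2}{7} \frac{1}{-11} \left(-12 - 435\right)} = - \frac{6227}{\frac{2}{7} \left(- \frac{1}{11}\right) \left(-447\right)} = - \frac{6227}{\frac{894}{77}} = \left(-6227\right) \frac{77}{894} = - \frac{479479}{894}$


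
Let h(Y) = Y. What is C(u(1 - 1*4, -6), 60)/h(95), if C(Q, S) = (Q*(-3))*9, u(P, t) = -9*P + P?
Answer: -648/95 ≈ -6.8211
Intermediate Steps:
u(P, t) = -8*P
C(Q, S) = -27*Q (C(Q, S) = -3*Q*9 = -27*Q)
C(u(1 - 1*4, -6), 60)/h(95) = -(-216)*(1 - 1*4)/95 = -(-216)*(1 - 4)*(1/95) = -(-216)*(-3)*(1/95) = -27*24*(1/95) = -648*1/95 = -648/95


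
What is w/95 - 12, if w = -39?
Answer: -1179/95 ≈ -12.411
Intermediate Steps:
w/95 - 12 = -39/95 - 12 = -1179/95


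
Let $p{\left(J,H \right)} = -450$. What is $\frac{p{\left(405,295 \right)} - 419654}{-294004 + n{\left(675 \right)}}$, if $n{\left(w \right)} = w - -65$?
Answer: $\frac{52513}{36658} \approx 1.4325$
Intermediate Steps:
$n{\left(w \right)} = 65 + w$ ($n{\left(w \right)} = w + 65 = 65 + w$)
$\frac{p{\left(405,295 \right)} - 419654}{-294004 + n{\left(675 \right)}} = \frac{-450 - 419654}{-294004 + \left(65 + 675\right)} = - \frac{420104}{-294004 + 740} = - \frac{420104}{-293264} = \left(-420104\right) \left(- \frac{1}{293264}\right) = \frac{52513}{36658}$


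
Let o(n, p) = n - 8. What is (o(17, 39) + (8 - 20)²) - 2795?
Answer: -2642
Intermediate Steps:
o(n, p) = -8 + n
(o(17, 39) + (8 - 20)²) - 2795 = ((-8 + 17) + (8 - 20)²) - 2795 = (9 + (-12)²) - 2795 = (9 + 144) - 2795 = 153 - 2795 = -2642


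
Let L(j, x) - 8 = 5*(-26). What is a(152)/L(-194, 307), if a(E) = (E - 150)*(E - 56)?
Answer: -96/61 ≈ -1.5738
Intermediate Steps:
L(j, x) = -122 (L(j, x) = 8 + 5*(-26) = 8 - 130 = -122)
a(E) = (-150 + E)*(-56 + E)
a(152)/L(-194, 307) = (8400 + 152² - 206*152)/(-122) = (8400 + 23104 - 31312)*(-1/122) = 192*(-1/122) = -96/61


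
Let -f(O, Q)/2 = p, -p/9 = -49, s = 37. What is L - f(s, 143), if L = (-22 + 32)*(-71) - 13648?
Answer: -13476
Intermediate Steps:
p = 441 (p = -9*(-49) = 441)
f(O, Q) = -882 (f(O, Q) = -2*441 = -882)
L = -14358 (L = 10*(-71) - 13648 = -710 - 13648 = -14358)
L - f(s, 143) = -14358 - 1*(-882) = -14358 + 882 = -13476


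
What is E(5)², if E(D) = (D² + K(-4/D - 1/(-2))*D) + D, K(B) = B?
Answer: 3249/4 ≈ 812.25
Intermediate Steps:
E(D) = D + D² + D*(½ - 4/D) (E(D) = (D² + (-4/D - 1/(-2))*D) + D = (D² + (-4/D - 1*(-½))*D) + D = (D² + (-4/D + ½)*D) + D = (D² + (½ - 4/D)*D) + D = (D² + D*(½ - 4/D)) + D = D + D² + D*(½ - 4/D))
E(5)² = (-4 + 5² + (3/2)*5)² = (-4 + 25 + 15/2)² = (57/2)² = 3249/4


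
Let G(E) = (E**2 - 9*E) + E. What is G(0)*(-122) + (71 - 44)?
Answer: 27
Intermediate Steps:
G(E) = E**2 - 8*E
G(0)*(-122) + (71 - 44) = (0*(-8 + 0))*(-122) + (71 - 44) = (0*(-8))*(-122) + 27 = 0*(-122) + 27 = 0 + 27 = 27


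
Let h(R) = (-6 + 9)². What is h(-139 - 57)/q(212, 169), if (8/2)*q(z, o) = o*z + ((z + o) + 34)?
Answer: 4/4027 ≈ 0.00099329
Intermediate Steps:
h(R) = 9 (h(R) = 3² = 9)
q(z, o) = 17/2 + o/4 + z/4 + o*z/4 (q(z, o) = (o*z + ((z + o) + 34))/4 = (o*z + ((o + z) + 34))/4 = (o*z + (34 + o + z))/4 = (34 + o + z + o*z)/4 = 17/2 + o/4 + z/4 + o*z/4)
h(-139 - 57)/q(212, 169) = 9/(17/2 + (¼)*169 + (¼)*212 + (¼)*169*212) = 9/(17/2 + 169/4 + 53 + 8957) = 9/(36243/4) = 9*(4/36243) = 4/4027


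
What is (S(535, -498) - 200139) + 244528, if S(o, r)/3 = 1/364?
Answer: 16157599/364 ≈ 44389.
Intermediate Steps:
S(o, r) = 3/364
(S(535, -498) - 200139) + 244528 = (3/364 - 200139) + 244528 = -72850593/364 + 244528 = 16157599/364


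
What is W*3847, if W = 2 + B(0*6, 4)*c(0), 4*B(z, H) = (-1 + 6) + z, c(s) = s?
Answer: 7694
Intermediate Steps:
B(z, H) = 5/4 + z/4 (B(z, H) = ((-1 + 6) + z)/4 = (5 + z)/4 = 5/4 + z/4)
W = 2 (W = 2 + (5/4 + (0*6)/4)*0 = 2 + (5/4 + (¼)*0)*0 = 2 + (5/4 + 0)*0 = 2 + (5/4)*0 = 2 + 0 = 2)
W*3847 = 2*3847 = 7694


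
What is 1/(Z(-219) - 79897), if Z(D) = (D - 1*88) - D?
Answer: -1/79985 ≈ -1.2502e-5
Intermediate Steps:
Z(D) = -88 (Z(D) = (D - 88) - D = (-88 + D) - D = -88)
1/(Z(-219) - 79897) = 1/(-88 - 79897) = 1/(-79985) = -1/79985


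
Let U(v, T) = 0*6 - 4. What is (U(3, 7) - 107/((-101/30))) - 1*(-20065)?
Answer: 2029371/101 ≈ 20093.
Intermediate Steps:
U(v, T) = -4 (U(v, T) = 0 - 4 = -4)
(U(3, 7) - 107/((-101/30))) - 1*(-20065) = (-4 - 107/((-101/30))) - 1*(-20065) = (-4 - 107/((-101*1/30))) + 20065 = (-4 - 107/(-101/30)) + 20065 = (-4 - 107*(-30/101)) + 20065 = (-4 + 3210/101) + 20065 = 2806/101 + 20065 = 2029371/101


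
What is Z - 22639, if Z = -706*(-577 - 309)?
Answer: 602877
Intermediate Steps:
Z = 625516 (Z = -706*(-886) = -1*(-625516) = 625516)
Z - 22639 = 625516 - 22639 = 602877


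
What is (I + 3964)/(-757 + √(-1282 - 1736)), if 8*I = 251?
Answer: -24195991/4608536 - 31963*I*√3018/4608536 ≈ -5.2503 - 0.38102*I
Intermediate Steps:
I = 251/8 (I = (⅛)*251 = 251/8 ≈ 31.375)
(I + 3964)/(-757 + √(-1282 - 1736)) = (251/8 + 3964)/(-757 + √(-1282 - 1736)) = 31963/(8*(-757 + √(-3018))) = 31963/(8*(-757 + I*√3018))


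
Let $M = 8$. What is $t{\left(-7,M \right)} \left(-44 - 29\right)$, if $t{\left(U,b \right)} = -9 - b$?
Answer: $1241$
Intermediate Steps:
$t{\left(-7,M \right)} \left(-44 - 29\right) = \left(-9 - 8\right) \left(-44 - 29\right) = \left(-9 - 8\right) \left(-73\right) = \left(-17\right) \left(-73\right) = 1241$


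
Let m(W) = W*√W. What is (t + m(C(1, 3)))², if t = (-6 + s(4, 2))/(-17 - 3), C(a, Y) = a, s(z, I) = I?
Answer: 36/25 ≈ 1.4400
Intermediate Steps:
t = ⅕ (t = (-6 + 2)/(-17 - 3) = -4/(-20) = -4*(-1/20) = ⅕ ≈ 0.20000)
m(W) = W^(3/2)
(t + m(C(1, 3)))² = (⅕ + 1^(3/2))² = (⅕ + 1)² = (6/5)² = 36/25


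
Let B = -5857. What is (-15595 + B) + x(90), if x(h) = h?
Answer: -21362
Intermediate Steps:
(-15595 + B) + x(90) = (-15595 - 5857) + 90 = -21452 + 90 = -21362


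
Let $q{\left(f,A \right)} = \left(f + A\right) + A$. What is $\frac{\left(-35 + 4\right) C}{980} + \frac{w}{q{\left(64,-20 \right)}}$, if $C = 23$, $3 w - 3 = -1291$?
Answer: $- \frac{164197}{8820} \approx -18.616$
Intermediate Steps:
$w = - \frac{1288}{3}$ ($w = 1 + \frac{1}{3} \left(-1291\right) = 1 - \frac{1291}{3} = - \frac{1288}{3} \approx -429.33$)
$q{\left(f,A \right)} = f + 2 A$ ($q{\left(f,A \right)} = \left(A + f\right) + A = f + 2 A$)
$\frac{\left(-35 + 4\right) C}{980} + \frac{w}{q{\left(64,-20 \right)}} = \frac{\left(-35 + 4\right) 23}{980} - \frac{1288}{3 \left(64 + 2 \left(-20\right)\right)} = \left(-31\right) 23 \cdot \frac{1}{980} - \frac{1288}{3 \left(64 - 40\right)} = \left(-713\right) \frac{1}{980} - \frac{1288}{3 \cdot 24} = - \frac{713}{980} - \frac{161}{9} = - \frac{164197}{8820}$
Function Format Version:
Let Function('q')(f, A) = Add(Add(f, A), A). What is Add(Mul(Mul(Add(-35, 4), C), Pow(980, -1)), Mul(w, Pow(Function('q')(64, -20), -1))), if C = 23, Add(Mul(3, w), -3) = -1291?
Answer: Rational(-164197, 8820) ≈ -18.616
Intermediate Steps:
w = Rational(-1288, 3) (w = Add(1, Mul(Rational(1, 3), -1291)) = Add(1, Rational(-1291, 3)) = Rational(-1288, 3) ≈ -429.33)
Function('q')(f, A) = Add(f, Mul(2, A)) (Function('q')(f, A) = Add(Add(A, f), A) = Add(f, Mul(2, A)))
Add(Mul(Mul(Add(-35, 4), C), Pow(980, -1)), Mul(w, Pow(Function('q')(64, -20), -1))) = Add(Mul(Mul(Add(-35, 4), 23), Pow(980, -1)), Mul(Rational(-1288, 3), Pow(Add(64, Mul(2, -20)), -1))) = Add(Mul(Mul(-31, 23), Rational(1, 980)), Mul(Rational(-1288, 3), Pow(Add(64, -40), -1))) = Add(Mul(-713, Rational(1, 980)), Mul(Rational(-1288, 3), Pow(24, -1))) = Add(Rational(-713, 980), Mul(Rational(-1288, 3), Rational(1, 24))) = Add(Rational(-713, 980), Rational(-161, 9)) = Rational(-164197, 8820)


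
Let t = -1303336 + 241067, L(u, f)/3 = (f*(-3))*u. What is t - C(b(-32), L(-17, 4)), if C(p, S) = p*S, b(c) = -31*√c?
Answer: -1062269 + 75888*I*√2 ≈ -1.0623e+6 + 1.0732e+5*I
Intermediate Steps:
L(u, f) = -9*f*u (L(u, f) = 3*((f*(-3))*u) = 3*((-3*f)*u) = 3*(-3*f*u) = -9*f*u)
C(p, S) = S*p
t = -1062269
t - C(b(-32), L(-17, 4)) = -1062269 - (-9*4*(-17))*(-124*I*√2) = -1062269 - 612*(-124*I*√2) = -1062269 - (-75888)*I*√2 = -1062269 + 75888*I*√2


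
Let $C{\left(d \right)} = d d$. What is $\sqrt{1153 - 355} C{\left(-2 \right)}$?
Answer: $4 \sqrt{798} \approx 113.0$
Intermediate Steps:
$C{\left(d \right)} = d^{2}$
$\sqrt{1153 - 355} C{\left(-2 \right)} = \sqrt{1153 - 355} \left(-2\right)^{2} = \sqrt{798} \cdot 4 = 4 \sqrt{798}$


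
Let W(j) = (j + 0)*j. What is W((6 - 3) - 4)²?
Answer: 1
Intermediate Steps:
W(j) = j² (W(j) = j*j = j²)
W((6 - 3) - 4)² = (((6 - 3) - 4)²)² = ((3 - 4)²)² = ((-1)²)² = 1² = 1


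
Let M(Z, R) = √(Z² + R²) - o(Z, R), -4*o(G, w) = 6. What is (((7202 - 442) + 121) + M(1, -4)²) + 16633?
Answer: 94133/4 + 3*√17 ≈ 23546.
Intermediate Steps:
o(G, w) = -3/2 (o(G, w) = -¼*6 = -3/2)
M(Z, R) = 3/2 + √(R² + Z²) (M(Z, R) = √(Z² + R²) - 1*(-3/2) = √(R² + Z²) + 3/2 = 3/2 + √(R² + Z²))
(((7202 - 442) + 121) + M(1, -4)²) + 16633 = (((7202 - 442) + 121) + (3/2 + √((-4)² + 1²))²) + 16633 = ((6760 + 121) + (3/2 + √(16 + 1))²) + 16633 = (6881 + (3/2 + √17)²) + 16633 = 23514 + (3/2 + √17)²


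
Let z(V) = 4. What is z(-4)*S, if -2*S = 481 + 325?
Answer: -1612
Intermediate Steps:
S = -403 (S = -(481 + 325)/2 = -1/2*806 = -403)
z(-4)*S = 4*(-403) = -1612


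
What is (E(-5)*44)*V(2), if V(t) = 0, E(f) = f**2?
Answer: 0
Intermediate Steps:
(E(-5)*44)*V(2) = ((-5)**2*44)*0 = (25*44)*0 = 1100*0 = 0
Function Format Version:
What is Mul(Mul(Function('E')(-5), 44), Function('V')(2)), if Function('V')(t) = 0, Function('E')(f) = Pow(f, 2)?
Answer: 0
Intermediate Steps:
Mul(Mul(Function('E')(-5), 44), Function('V')(2)) = Mul(Mul(Pow(-5, 2), 44), 0) = Mul(Mul(25, 44), 0) = Mul(1100, 0) = 0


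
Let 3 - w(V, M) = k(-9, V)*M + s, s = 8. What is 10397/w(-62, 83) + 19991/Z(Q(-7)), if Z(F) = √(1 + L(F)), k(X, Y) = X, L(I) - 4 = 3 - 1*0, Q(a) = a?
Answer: 10397/742 + 19991*√2/4 ≈ 7081.9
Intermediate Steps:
L(I) = 7 (L(I) = 4 + (3 - 1*0) = 4 + (3 + 0) = 4 + 3 = 7)
Z(F) = 2*√2 (Z(F) = √(1 + 7) = √8 = 2*√2)
w(V, M) = -5 + 9*M (w(V, M) = 3 - (-9*M + 8) = 3 - (8 - 9*M) = 3 + (-8 + 9*M) = -5 + 9*M)
10397/w(-62, 83) + 19991/Z(Q(-7)) = 10397/(-5 + 9*83) + 19991/((2*√2)) = 10397/(-5 + 747) + 19991*(√2/4) = 10397/742 + 19991*√2/4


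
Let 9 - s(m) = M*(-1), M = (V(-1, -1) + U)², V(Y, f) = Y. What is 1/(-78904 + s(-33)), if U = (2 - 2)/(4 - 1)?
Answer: -1/78894 ≈ -1.2675e-5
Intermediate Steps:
U = 0 (U = 0/3 = 0*(⅓) = 0)
M = 1 (M = (-1 + 0)² = (-1)² = 1)
s(m) = 10 (s(m) = 9 - (-1) = 9 - 1*(-1) = 9 + 1 = 10)
1/(-78904 + s(-33)) = 1/(-78904 + 10) = 1/(-78894) = -1/78894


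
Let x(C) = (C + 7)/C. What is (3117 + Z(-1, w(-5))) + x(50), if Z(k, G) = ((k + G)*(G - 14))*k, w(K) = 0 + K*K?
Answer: 142707/50 ≈ 2854.1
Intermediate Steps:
w(K) = K**2 (w(K) = 0 + K**2 = K**2)
Z(k, G) = k*(-14 + G)*(G + k) (Z(k, G) = ((G + k)*(-14 + G))*k = ((-14 + G)*(G + k))*k = k*(-14 + G)*(G + k))
x(C) = (7 + C)/C
(3117 + Z(-1, w(-5))) + x(50) = (3117 - (((-5)**2)**2 - 14*(-5)**2 - 14*(-1) + (-5)**2*(-1))) + (7 + 50)/50 = (3117 - (25**2 - 14*25 + 14 + 25*(-1))) + (1/50)*57 = (3117 - (625 - 350 + 14 - 25)) + 57/50 = (3117 - 1*264) + 57/50 = (3117 - 264) + 57/50 = 2853 + 57/50 = 142707/50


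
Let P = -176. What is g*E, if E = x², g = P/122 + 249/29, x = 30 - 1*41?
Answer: 1529077/1769 ≈ 864.37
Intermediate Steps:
x = -11 (x = 30 - 41 = -11)
g = 12637/1769 (g = -176/122 + 249/29 = -176*1/122 + 249*(1/29) = -88/61 + 249/29 = 12637/1769 ≈ 7.1436)
E = 121 (E = (-11)² = 121)
g*E = (12637/1769)*121 = 1529077/1769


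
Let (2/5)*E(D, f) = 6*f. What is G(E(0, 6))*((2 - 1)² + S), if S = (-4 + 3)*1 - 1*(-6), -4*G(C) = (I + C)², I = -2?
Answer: -11616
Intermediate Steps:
E(D, f) = 15*f (E(D, f) = 5*(6*f)/2 = 15*f)
G(C) = -(-2 + C)²/4
S = 5 (S = -1*1 + 6 = -1 + 6 = 5)
G(E(0, 6))*((2 - 1)² + S) = (-(-2 + 15*6)²/4)*((2 - 1)² + 5) = (-(-2 + 90)²/4)*(1² + 5) = (-¼*88²)*(1 + 5) = -¼*7744*6 = -1936*6 = -11616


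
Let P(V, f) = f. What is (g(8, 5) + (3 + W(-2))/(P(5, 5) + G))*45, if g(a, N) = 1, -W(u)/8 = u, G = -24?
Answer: 0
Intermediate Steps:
W(u) = -8*u
(g(8, 5) + (3 + W(-2))/(P(5, 5) + G))*45 = (1 + (3 - 8*(-2))/(5 - 24))*45 = (1 + (3 + 16)/(-19))*45 = (1 + 19*(-1/19))*45 = (1 - 1)*45 = 0*45 = 0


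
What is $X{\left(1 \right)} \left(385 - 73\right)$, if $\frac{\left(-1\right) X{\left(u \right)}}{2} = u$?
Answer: $-624$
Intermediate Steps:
$X{\left(u \right)} = - 2 u$
$X{\left(1 \right)} \left(385 - 73\right) = \left(-2\right) 1 \left(385 - 73\right) = \left(-2\right) 312 = -624$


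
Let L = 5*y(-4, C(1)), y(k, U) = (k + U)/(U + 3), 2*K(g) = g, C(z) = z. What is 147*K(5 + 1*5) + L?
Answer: 2925/4 ≈ 731.25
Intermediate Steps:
K(g) = g/2
y(k, U) = (U + k)/(3 + U)
L = -15/4 (L = 5*((1 - 4)/(3 + 1)) = 5*(-3/4) = 5*((¼)*(-3)) = 5*(-¾) = -15/4 ≈ -3.7500)
147*K(5 + 1*5) + L = 147*((5 + 1*5)/2) - 15/4 = 147*((5 + 5)/2) - 15/4 = 147*((½)*10) - 15/4 = 147*5 - 15/4 = 735 - 15/4 = 2925/4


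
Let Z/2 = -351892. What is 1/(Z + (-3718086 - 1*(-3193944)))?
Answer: -1/1227926 ≈ -8.1438e-7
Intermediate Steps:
Z = -703784 (Z = 2*(-351892) = -703784)
1/(Z + (-3718086 - 1*(-3193944))) = 1/(-703784 + (-3718086 - 1*(-3193944))) = 1/(-703784 + (-3718086 + 3193944)) = 1/(-703784 - 524142) = 1/(-1227926) = -1/1227926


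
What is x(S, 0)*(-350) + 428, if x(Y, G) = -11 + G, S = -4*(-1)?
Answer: 4278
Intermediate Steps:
S = 4
x(S, 0)*(-350) + 428 = (-11 + 0)*(-350) + 428 = -11*(-350) + 428 = 3850 + 428 = 4278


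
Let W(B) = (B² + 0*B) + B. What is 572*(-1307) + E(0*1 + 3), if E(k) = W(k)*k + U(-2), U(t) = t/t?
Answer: -747567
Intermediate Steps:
W(B) = B + B² (W(B) = (B² + 0) + B = B² + B = B + B²)
U(t) = 1
E(k) = 1 + k²*(1 + k) (E(k) = (k*(1 + k))*k + 1 = k²*(1 + k) + 1 = 1 + k²*(1 + k))
572*(-1307) + E(0*1 + 3) = 572*(-1307) + (1 + (0*1 + 3)²*(1 + (0*1 + 3))) = -747604 + (1 + (0 + 3)²*(1 + (0 + 3))) = -747604 + (1 + 3²*(1 + 3)) = -747604 + (1 + 9*4) = -747604 + (1 + 36) = -747604 + 37 = -747567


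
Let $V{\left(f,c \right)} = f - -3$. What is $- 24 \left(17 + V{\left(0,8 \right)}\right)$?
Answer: $-480$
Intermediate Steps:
$V{\left(f,c \right)} = 3 + f$ ($V{\left(f,c \right)} = f + 3 = 3 + f$)
$- 24 \left(17 + V{\left(0,8 \right)}\right) = - 24 \left(17 + \left(3 + 0\right)\right) = - 24 \left(17 + 3\right) = \left(-24\right) 20 = -480$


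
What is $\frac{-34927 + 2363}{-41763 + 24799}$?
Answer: $\frac{8141}{4241} \approx 1.9196$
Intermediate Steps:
$\frac{-34927 + 2363}{-41763 + 24799} = - \frac{32564}{-16964} = \left(-32564\right) \left(- \frac{1}{16964}\right) = \frac{8141}{4241}$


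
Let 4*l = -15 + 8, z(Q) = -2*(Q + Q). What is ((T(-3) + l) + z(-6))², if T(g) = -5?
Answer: 4761/16 ≈ 297.56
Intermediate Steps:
z(Q) = -4*Q
l = -7/4 (l = (-15 + 8)/4 = (¼)*(-7) = -7/4 ≈ -1.7500)
((T(-3) + l) + z(-6))² = ((-5 - 7/4) - 4*(-6))² = (-27/4 + 24)² = (69/4)² = 4761/16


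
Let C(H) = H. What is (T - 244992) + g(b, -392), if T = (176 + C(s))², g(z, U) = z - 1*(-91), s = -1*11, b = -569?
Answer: -218245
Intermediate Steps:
s = -11
g(z, U) = 91 + z (g(z, U) = z + 91 = 91 + z)
T = 27225 (T = (176 - 11)² = 165² = 27225)
(T - 244992) + g(b, -392) = (27225 - 244992) + (91 - 569) = -217767 - 478 = -218245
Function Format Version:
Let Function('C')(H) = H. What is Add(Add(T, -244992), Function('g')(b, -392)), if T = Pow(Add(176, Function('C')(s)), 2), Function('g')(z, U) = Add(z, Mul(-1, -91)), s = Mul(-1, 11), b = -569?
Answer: -218245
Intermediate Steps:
s = -11
Function('g')(z, U) = Add(91, z) (Function('g')(z, U) = Add(z, 91) = Add(91, z))
T = 27225 (T = Pow(Add(176, -11), 2) = Pow(165, 2) = 27225)
Add(Add(T, -244992), Function('g')(b, -392)) = Add(Add(27225, -244992), Add(91, -569)) = Add(-217767, -478) = -218245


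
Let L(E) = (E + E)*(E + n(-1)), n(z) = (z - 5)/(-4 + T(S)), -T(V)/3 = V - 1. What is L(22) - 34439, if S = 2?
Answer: -234033/7 ≈ -33433.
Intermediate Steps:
T(V) = 3 - 3*V (T(V) = -3*(V - 1) = -3*(-1 + V) = 3 - 3*V)
n(z) = 5/7 - z/7 (n(z) = (z - 5)/(-4 + (3 - 3*2)) = (-5 + z)/(-4 + (3 - 6)) = (-5 + z)/(-4 - 3) = (-5 + z)/(-7) = (-5 + z)*(-⅐) = 5/7 - z/7)
L(E) = 2*E*(6/7 + E) (L(E) = (E + E)*(E + (5/7 - ⅐*(-1))) = (2*E)*(E + (5/7 + ⅐)) = (2*E)*(E + 6/7) = (2*E)*(6/7 + E) = 2*E*(6/7 + E))
L(22) - 34439 = (2/7)*22*(6 + 7*22) - 34439 = (2/7)*22*(6 + 154) - 34439 = (2/7)*22*160 - 34439 = 7040/7 - 34439 = -234033/7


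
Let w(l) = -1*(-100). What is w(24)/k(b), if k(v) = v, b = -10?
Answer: -10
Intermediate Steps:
w(l) = 100
w(24)/k(b) = 100/(-10) = 100*(-1/10) = -10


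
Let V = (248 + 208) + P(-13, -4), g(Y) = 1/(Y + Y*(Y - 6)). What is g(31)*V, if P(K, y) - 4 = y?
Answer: 228/403 ≈ 0.56576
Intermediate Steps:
g(Y) = 1/(Y + Y*(-6 + Y))
P(K, y) = 4 + y
V = 456 (V = (248 + 208) + (4 - 4) = 456 + 0 = 456)
g(31)*V = (1/(31*(-5 + 31)))*456 = ((1/31)/26)*456 = ((1/31)*(1/26))*456 = (1/806)*456 = 228/403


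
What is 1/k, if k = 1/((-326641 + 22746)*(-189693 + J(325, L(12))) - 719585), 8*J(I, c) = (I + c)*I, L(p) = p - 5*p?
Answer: 433810129825/8 ≈ 5.4226e+10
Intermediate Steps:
L(p) = -4*p
J(I, c) = I*(I + c)/8 (J(I, c) = ((I + c)*I)/8 = (I*(I + c))/8 = I*(I + c)/8)
k = 8/433810129825 (k = 1/((-326641 + 22746)*(-189693 + (⅛)*325*(325 - 4*12)) - 719585) = 1/(-303895*(-189693 + (⅛)*325*(325 - 48)) - 719585) = 1/(-303895*(-189693 + (⅛)*325*277) - 719585) = 1/(-303895*(-189693 + 90025/8) - 719585) = 1/(-303895*(-1427519/8) - 719585) = 1/(433815886505/8 - 719585) = 1/(433810129825/8) = 8/433810129825 ≈ 1.8441e-11)
1/k = 1/(8/433810129825) = 433810129825/8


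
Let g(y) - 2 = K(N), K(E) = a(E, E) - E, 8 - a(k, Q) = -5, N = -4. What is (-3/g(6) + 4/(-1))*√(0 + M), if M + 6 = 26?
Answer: -158*√5/19 ≈ -18.595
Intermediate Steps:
a(k, Q) = 13 (a(k, Q) = 8 - 1*(-5) = 8 + 5 = 13)
M = 20 (M = -6 + 26 = 20)
K(E) = 13 - E
g(y) = 19 (g(y) = 2 + (13 - 1*(-4)) = 2 + (13 + 4) = 2 + 17 = 19)
(-3/g(6) + 4/(-1))*√(0 + M) = (-3/19 + 4/(-1))*√(0 + 20) = (-3*1/19 + 4*(-1))*√20 = (-3/19 - 4)*(2*√5) = -158*√5/19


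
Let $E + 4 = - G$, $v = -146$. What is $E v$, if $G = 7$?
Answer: $1606$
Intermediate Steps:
$E = -11$ ($E = -4 - 7 = -11$)
$E v = \left(-11\right) \left(-146\right) = 1606$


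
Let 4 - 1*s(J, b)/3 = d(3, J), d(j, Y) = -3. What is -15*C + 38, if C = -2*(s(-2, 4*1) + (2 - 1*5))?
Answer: 578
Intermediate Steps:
s(J, b) = 21 (s(J, b) = 12 - 3*(-3) = 12 + 9 = 21)
C = -36 (C = -2*(21 + (2 - 1*5)) = -2*(21 + (2 - 5)) = -2*(21 - 3) = -2*18 = -36)
-15*C + 38 = -15*(-36) + 38 = 540 + 38 = 578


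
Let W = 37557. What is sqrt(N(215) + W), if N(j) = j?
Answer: 2*sqrt(9443) ≈ 194.35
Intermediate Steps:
sqrt(N(215) + W) = sqrt(215 + 37557) = sqrt(37772) = 2*sqrt(9443)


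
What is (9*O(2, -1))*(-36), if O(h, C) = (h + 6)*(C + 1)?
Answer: 0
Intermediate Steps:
O(h, C) = (1 + C)*(6 + h) (O(h, C) = (6 + h)*(1 + C) = (1 + C)*(6 + h))
(9*O(2, -1))*(-36) = (9*(6 + 2 + 6*(-1) - 1*2))*(-36) = (9*(6 + 2 - 6 - 2))*(-36) = (9*0)*(-36) = 0*(-36) = 0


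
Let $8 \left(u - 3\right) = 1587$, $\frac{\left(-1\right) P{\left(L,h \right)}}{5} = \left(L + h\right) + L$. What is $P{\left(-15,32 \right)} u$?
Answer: $- \frac{8055}{4} \approx -2013.8$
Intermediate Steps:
$P{\left(L,h \right)} = - 10 L - 5 h$ ($P{\left(L,h \right)} = - 5 \left(\left(L + h\right) + L\right) = - 5 \left(h + 2 L\right) = - 10 L - 5 h$)
$u = \frac{1611}{8}$ ($u = 3 + \frac{1}{8} \cdot 1587 = 3 + \frac{1587}{8} = \frac{1611}{8} \approx 201.38$)
$P{\left(-15,32 \right)} u = \left(\left(-10\right) \left(-15\right) - 160\right) \frac{1611}{8} = \left(150 - 160\right) \frac{1611}{8} = \left(-10\right) \frac{1611}{8} = - \frac{8055}{4}$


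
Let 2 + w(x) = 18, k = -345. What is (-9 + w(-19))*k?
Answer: -2415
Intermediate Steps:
w(x) = 16 (w(x) = -2 + 18 = 16)
(-9 + w(-19))*k = (-9 + 16)*(-345) = 7*(-345) = -2415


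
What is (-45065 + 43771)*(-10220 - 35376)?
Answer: 59001224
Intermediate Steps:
(-45065 + 43771)*(-10220 - 35376) = -1294*(-45596) = 59001224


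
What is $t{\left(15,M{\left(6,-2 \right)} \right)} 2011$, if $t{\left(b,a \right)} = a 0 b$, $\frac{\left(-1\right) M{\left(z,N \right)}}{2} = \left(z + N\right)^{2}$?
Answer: $0$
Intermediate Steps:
$M{\left(z,N \right)} = - 2 \left(N + z\right)^{2}$ ($M{\left(z,N \right)} = - 2 \left(z + N\right)^{2} = - 2 \left(N + z\right)^{2}$)
$t{\left(b,a \right)} = 0$ ($t{\left(b,a \right)} = 0 b = 0$)
$t{\left(15,M{\left(6,-2 \right)} \right)} 2011 = 0 \cdot 2011 = 0$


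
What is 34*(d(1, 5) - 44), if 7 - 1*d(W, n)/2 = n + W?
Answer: -1428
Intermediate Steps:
d(W, n) = 14 - 2*W - 2*n (d(W, n) = 14 - 2*(n + W) = 14 - 2*(W + n) = 14 + (-2*W - 2*n) = 14 - 2*W - 2*n)
34*(d(1, 5) - 44) = 34*((14 - 2*1 - 2*5) - 44) = 34*((14 - 2 - 10) - 44) = 34*(2 - 44) = 34*(-42) = -1428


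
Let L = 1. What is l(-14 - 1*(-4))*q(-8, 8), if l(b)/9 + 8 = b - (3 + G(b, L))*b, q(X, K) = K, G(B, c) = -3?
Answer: -1296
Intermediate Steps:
l(b) = -72 + 9*b (l(b) = -72 + 9*(b - (3 - 3)*b) = -72 + 9*(b - 0*b) = -72 + 9*(b - 1*0) = -72 + 9*(b + 0) = -72 + 9*b)
l(-14 - 1*(-4))*q(-8, 8) = (-72 + 9*(-14 - 1*(-4)))*8 = (-72 + 9*(-14 + 4))*8 = (-72 + 9*(-10))*8 = (-72 - 90)*8 = -162*8 = -1296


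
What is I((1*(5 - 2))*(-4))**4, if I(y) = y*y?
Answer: 429981696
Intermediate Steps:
I(y) = y**2
I((1*(5 - 2))*(-4))**4 = (((1*(5 - 2))*(-4))**2)**4 = (((1*3)*(-4))**2)**4 = ((3*(-4))**2)**4 = ((-12)**2)**4 = 144**4 = 429981696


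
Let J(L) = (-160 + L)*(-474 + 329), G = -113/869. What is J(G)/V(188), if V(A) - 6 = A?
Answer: 20177185/168586 ≈ 119.68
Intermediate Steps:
V(A) = 6 + A
G = -113/869 (G = -113*1/869 = -113/869 ≈ -0.13003)
J(L) = 23200 - 145*L (J(L) = (-160 + L)*(-145) = 23200 - 145*L)
J(G)/V(188) = (23200 - 145*(-113/869))/(6 + 188) = (23200 + 16385/869)/194 = (20177185/869)*(1/194) = 20177185/168586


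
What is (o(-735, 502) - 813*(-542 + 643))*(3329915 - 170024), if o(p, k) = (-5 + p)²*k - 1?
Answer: 868379397133626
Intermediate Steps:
o(p, k) = -1 + k*(-5 + p)² (o(p, k) = k*(-5 + p)² - 1 = -1 + k*(-5 + p)²)
(o(-735, 502) - 813*(-542 + 643))*(3329915 - 170024) = ((-1 + 502*(-5 - 735)²) - 813*(-542 + 643))*(3329915 - 170024) = ((-1 + 502*(-740)²) - 813*101)*3159891 = ((-1 + 502*547600) - 82113)*3159891 = ((-1 + 274895200) - 82113)*3159891 = (274895199 - 82113)*3159891 = 274813086*3159891 = 868379397133626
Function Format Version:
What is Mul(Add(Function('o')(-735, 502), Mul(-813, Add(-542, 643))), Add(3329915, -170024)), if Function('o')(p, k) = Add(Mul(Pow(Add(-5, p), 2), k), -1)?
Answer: 868379397133626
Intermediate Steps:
Function('o')(p, k) = Add(-1, Mul(k, Pow(Add(-5, p), 2))) (Function('o')(p, k) = Add(Mul(k, Pow(Add(-5, p), 2)), -1) = Add(-1, Mul(k, Pow(Add(-5, p), 2))))
Mul(Add(Function('o')(-735, 502), Mul(-813, Add(-542, 643))), Add(3329915, -170024)) = Mul(Add(Add(-1, Mul(502, Pow(Add(-5, -735), 2))), Mul(-813, Add(-542, 643))), Add(3329915, -170024)) = Mul(Add(Add(-1, Mul(502, Pow(-740, 2))), Mul(-813, 101)), 3159891) = Mul(Add(Add(-1, Mul(502, 547600)), -82113), 3159891) = Mul(Add(Add(-1, 274895200), -82113), 3159891) = Mul(Add(274895199, -82113), 3159891) = Mul(274813086, 3159891) = 868379397133626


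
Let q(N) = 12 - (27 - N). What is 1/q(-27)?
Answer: -1/42 ≈ -0.023810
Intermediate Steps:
q(N) = -15 + N (q(N) = 12 + (-27 + N) = -15 + N)
1/q(-27) = 1/(-15 - 27) = 1/(-42) = -1/42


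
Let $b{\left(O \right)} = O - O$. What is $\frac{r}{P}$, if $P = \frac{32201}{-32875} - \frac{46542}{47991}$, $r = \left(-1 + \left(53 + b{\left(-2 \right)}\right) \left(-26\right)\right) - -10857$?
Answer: $- \frac{4984493232250}{1025142147} \approx -4862.2$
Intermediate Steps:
$b{\left(O \right)} = 0$
$r = 9478$ ($r = \left(-1 + \left(53 + 0\right) \left(-26\right)\right) - -10857 = \left(-1 + 53 \left(-26\right)\right) + 10857 = \left(-1 - 1378\right) + 10857 = -1379 + 10857 = 9478$)
$P = - \frac{1025142147}{525901375}$ ($P = 32201 \left(- \frac{1}{32875}\right) - \frac{15514}{15997} = - \frac{32201}{32875} - \frac{15514}{15997} = - \frac{1025142147}{525901375} \approx -1.9493$)
$\frac{r}{P} = \frac{9478}{- \frac{1025142147}{525901375}} = 9478 \left(- \frac{525901375}{1025142147}\right) = - \frac{4984493232250}{1025142147}$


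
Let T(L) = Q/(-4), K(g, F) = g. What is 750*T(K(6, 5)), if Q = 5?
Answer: -1875/2 ≈ -937.50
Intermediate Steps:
T(L) = -5/4 (T(L) = 5/(-4) = 5*(-1/4) = -5/4)
750*T(K(6, 5)) = 750*(-5/4) = -1875/2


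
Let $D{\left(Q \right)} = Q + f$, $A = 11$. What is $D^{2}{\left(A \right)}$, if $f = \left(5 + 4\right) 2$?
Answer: $841$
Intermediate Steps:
$f = 18$ ($f = 9 \cdot 2 = 18$)
$D{\left(Q \right)} = 18 + Q$ ($D{\left(Q \right)} = Q + 18 = 18 + Q$)
$D^{2}{\left(A \right)} = \left(18 + 11\right)^{2} = 29^{2} = 841$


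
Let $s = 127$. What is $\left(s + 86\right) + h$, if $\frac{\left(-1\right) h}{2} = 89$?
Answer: $35$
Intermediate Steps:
$h = -178$ ($h = \left(-2\right) 89 = -178$)
$\left(s + 86\right) + h = \left(127 + 86\right) - 178 = 213 - 178 = 35$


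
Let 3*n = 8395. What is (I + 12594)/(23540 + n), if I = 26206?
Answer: 23280/15803 ≈ 1.4731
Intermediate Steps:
n = 8395/3 (n = (1/3)*8395 = 8395/3 ≈ 2798.3)
(I + 12594)/(23540 + n) = (26206 + 12594)/(23540 + 8395/3) = 38800/(79015/3) = 38800*(3/79015) = 23280/15803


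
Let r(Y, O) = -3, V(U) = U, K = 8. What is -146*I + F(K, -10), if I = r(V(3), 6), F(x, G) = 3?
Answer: 441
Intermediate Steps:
I = -3
-146*I + F(K, -10) = -146*(-3) + 3 = 438 + 3 = 441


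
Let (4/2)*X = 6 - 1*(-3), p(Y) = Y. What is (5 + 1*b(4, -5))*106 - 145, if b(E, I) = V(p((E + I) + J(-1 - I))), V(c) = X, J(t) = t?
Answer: 862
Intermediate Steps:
X = 9/2 (X = (6 - 1*(-3))/2 = (6 + 3)/2 = (½)*9 = 9/2 ≈ 4.5000)
V(c) = 9/2
b(E, I) = 9/2
(5 + 1*b(4, -5))*106 - 145 = (5 + 1*(9/2))*106 - 145 = (5 + 9/2)*106 - 145 = (19/2)*106 - 145 = 1007 - 145 = 862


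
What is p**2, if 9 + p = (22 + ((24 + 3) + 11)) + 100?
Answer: 22801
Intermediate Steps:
p = 151 (p = -9 + ((22 + ((24 + 3) + 11)) + 100) = -9 + ((22 + (27 + 11)) + 100) = -9 + ((22 + 38) + 100) = -9 + (60 + 100) = -9 + 160 = 151)
p**2 = 151**2 = 22801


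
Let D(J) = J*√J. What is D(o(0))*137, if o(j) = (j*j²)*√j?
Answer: 0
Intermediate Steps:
o(j) = j^(7/2) (o(j) = j³*√j = j^(7/2))
D(J) = J^(3/2)
D(o(0))*137 = (0^(7/2))^(3/2)*137 = 0^(3/2)*137 = 0*137 = 0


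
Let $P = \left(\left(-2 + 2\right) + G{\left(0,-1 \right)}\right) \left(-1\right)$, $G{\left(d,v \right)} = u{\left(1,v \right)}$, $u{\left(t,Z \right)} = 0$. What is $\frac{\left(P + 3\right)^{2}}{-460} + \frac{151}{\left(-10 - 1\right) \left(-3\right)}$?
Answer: $\frac{69163}{15180} \approx 4.5562$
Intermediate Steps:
$G{\left(d,v \right)} = 0$
$P = 0$ ($P = \left(\left(-2 + 2\right) + 0\right) \left(-1\right) = \left(0 + 0\right) \left(-1\right) = 0 \left(-1\right) = 0$)
$\frac{\left(P + 3\right)^{2}}{-460} + \frac{151}{\left(-10 - 1\right) \left(-3\right)} = \frac{\left(0 + 3\right)^{2}}{-460} + \frac{151}{\left(-10 - 1\right) \left(-3\right)} = 3^{2} \left(- \frac{1}{460}\right) + \frac{151}{\left(-11\right) \left(-3\right)} = 9 \left(- \frac{1}{460}\right) + \frac{151}{33} = - \frac{9}{460} + 151 \cdot \frac{1}{33} = - \frac{9}{460} + \frac{151}{33} = \frac{69163}{15180}$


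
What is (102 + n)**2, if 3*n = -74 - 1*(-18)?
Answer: 62500/9 ≈ 6944.4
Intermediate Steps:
n = -56/3 (n = (-74 - 1*(-18))/3 = (-74 + 18)/3 = (1/3)*(-56) = -56/3 ≈ -18.667)
(102 + n)**2 = (102 - 56/3)**2 = (250/3)**2 = 62500/9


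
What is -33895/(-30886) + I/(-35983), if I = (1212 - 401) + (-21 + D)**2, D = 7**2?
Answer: 1170380615/1111370938 ≈ 1.0531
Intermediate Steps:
D = 49
I = 1595 (I = (1212 - 401) + (-21 + 49)**2 = 811 + 28**2 = 811 + 784 = 1595)
-33895/(-30886) + I/(-35983) = -33895/(-30886) + 1595/(-35983) = -33895*(-1/30886) + 1595*(-1/35983) = 33895/30886 - 1595/35983 = 1170380615/1111370938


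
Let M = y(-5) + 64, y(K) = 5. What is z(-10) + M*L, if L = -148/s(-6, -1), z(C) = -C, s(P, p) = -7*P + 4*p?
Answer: -4916/19 ≈ -258.74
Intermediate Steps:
L = -74/19 (L = -148/(-7*(-6) + 4*(-1)) = -148/(42 - 4) = -148/38 = -148*1/38 = -74/19 ≈ -3.8947)
M = 69 (M = 5 + 64 = 69)
z(-10) + M*L = -1*(-10) + 69*(-74/19) = 10 - 5106/19 = -4916/19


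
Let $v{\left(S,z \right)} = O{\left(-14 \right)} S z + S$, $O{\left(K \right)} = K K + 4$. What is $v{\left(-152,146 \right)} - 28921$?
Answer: $-4467473$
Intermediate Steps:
$O{\left(K \right)} = 4 + K^{2}$ ($O{\left(K \right)} = K^{2} + 4 = 4 + K^{2}$)
$v{\left(S,z \right)} = S + 200 S z$ ($v{\left(S,z \right)} = \left(4 + \left(-14\right)^{2}\right) S z + S = \left(4 + 196\right) S z + S = 200 S z + S = S + 200 S z$)
$v{\left(-152,146 \right)} - 28921 = - 152 \left(1 + 200 \cdot 146\right) - 28921 = - 152 \left(1 + 29200\right) - 28921 = \left(-152\right) 29201 - 28921 = -4438552 - 28921 = -4467473$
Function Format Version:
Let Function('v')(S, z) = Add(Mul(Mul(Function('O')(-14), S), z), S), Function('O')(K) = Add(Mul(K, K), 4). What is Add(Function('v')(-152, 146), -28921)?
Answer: -4467473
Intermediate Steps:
Function('O')(K) = Add(4, Pow(K, 2)) (Function('O')(K) = Add(Pow(K, 2), 4) = Add(4, Pow(K, 2)))
Function('v')(S, z) = Add(S, Mul(200, S, z)) (Function('v')(S, z) = Add(Mul(Mul(Add(4, Pow(-14, 2)), S), z), S) = Add(Mul(Mul(Add(4, 196), S), z), S) = Add(Mul(Mul(200, S), z), S) = Add(Mul(200, S, z), S) = Add(S, Mul(200, S, z)))
Add(Function('v')(-152, 146), -28921) = Add(Mul(-152, Add(1, Mul(200, 146))), -28921) = Add(Mul(-152, Add(1, 29200)), -28921) = Add(Mul(-152, 29201), -28921) = Add(-4438552, -28921) = -4467473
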